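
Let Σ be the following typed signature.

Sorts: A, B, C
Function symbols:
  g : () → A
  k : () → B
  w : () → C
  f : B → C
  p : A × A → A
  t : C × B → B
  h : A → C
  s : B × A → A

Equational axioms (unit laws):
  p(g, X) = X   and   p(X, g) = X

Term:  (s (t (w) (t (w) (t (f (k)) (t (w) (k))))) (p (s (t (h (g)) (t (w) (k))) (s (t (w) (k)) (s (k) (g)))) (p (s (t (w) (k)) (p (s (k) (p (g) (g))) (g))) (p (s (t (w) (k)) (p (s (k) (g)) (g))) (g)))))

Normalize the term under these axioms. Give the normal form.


normal form = (s (t (w) (t (w) (t (f (k)) (t (w) (k))))) (p (s (t (h (g)) (t (w) (k))) (s (t (w) (k)) (s (k) (g)))) (p (s (t (w) (k)) (s (k) (g))) (s (t (w) (k)) (s (k) (g))))))

1. (s (t (w) (t (w) (t (f (k)) (t (w) (k))))) (p (s (t (h (g)) (t (w) (k))) (s (t (w) (k)) (s (k) (g)))) (p (s (t (w) (k)) (p (s (k) (p (g) (g))) (g))) (p (s (t (w) (k)) (p (s (k) (g)) (g))) (g)))))  →  (s (t (w) (t (w) (t (f (k)) (t (w) (k))))) (p (s (t (h (g)) (t (w) (k))) (s (t (w) (k)) (s (k) (g)))) (p (s (t (w) (k)) (s (k) (p (g) (g)))) (p (s (t (w) (k)) (p (s (k) (g)) (g))) (g)))))
2. (s (t (w) (t (w) (t (f (k)) (t (w) (k))))) (p (s (t (h (g)) (t (w) (k))) (s (t (w) (k)) (s (k) (g)))) (p (s (t (w) (k)) (s (k) (p (g) (g)))) (p (s (t (w) (k)) (p (s (k) (g)) (g))) (g)))))  →  (s (t (w) (t (w) (t (f (k)) (t (w) (k))))) (p (s (t (h (g)) (t (w) (k))) (s (t (w) (k)) (s (k) (g)))) (p (s (t (w) (k)) (s (k) (g))) (p (s (t (w) (k)) (p (s (k) (g)) (g))) (g)))))
3. (s (t (w) (t (w) (t (f (k)) (t (w) (k))))) (p (s (t (h (g)) (t (w) (k))) (s (t (w) (k)) (s (k) (g)))) (p (s (t (w) (k)) (s (k) (g))) (p (s (t (w) (k)) (p (s (k) (g)) (g))) (g)))))  →  (s (t (w) (t (w) (t (f (k)) (t (w) (k))))) (p (s (t (h (g)) (t (w) (k))) (s (t (w) (k)) (s (k) (g)))) (p (s (t (w) (k)) (s (k) (g))) (s (t (w) (k)) (p (s (k) (g)) (g))))))
4. (s (t (w) (t (w) (t (f (k)) (t (w) (k))))) (p (s (t (h (g)) (t (w) (k))) (s (t (w) (k)) (s (k) (g)))) (p (s (t (w) (k)) (s (k) (g))) (s (t (w) (k)) (p (s (k) (g)) (g))))))  →  (s (t (w) (t (w) (t (f (k)) (t (w) (k))))) (p (s (t (h (g)) (t (w) (k))) (s (t (w) (k)) (s (k) (g)))) (p (s (t (w) (k)) (s (k) (g))) (s (t (w) (k)) (s (k) (g))))))


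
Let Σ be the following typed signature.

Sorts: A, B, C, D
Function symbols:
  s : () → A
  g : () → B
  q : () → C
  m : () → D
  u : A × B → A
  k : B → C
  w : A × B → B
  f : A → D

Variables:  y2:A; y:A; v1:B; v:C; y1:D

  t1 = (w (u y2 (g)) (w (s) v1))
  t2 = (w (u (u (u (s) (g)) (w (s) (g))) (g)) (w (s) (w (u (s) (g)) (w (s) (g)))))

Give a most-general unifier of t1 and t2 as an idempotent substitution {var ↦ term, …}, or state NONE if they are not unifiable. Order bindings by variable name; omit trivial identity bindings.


{v1 ↦ (w (u (s) (g)) (w (s) (g))), y2 ↦ (u (u (s) (g)) (w (s) (g)))}


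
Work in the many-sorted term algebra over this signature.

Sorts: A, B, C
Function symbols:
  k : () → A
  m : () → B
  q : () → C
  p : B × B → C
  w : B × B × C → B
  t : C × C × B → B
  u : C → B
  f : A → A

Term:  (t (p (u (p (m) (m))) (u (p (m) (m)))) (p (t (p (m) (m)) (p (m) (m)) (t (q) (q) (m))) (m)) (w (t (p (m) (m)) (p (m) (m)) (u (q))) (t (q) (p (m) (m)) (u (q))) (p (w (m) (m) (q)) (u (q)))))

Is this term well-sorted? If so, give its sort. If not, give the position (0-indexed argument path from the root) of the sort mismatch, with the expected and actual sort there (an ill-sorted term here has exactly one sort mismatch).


        (m) : B
        (m) : B
      (p (m) (m)) : C
    (u (p (m) (m))) : B
        (m) : B
        (m) : B
      (p (m) (m)) : C
    (u (p (m) (m))) : B
  (p (u (p (m) (m))) (u (p (m) (m)))) : C
        (m) : B
        (m) : B
      (p (m) (m)) : C
        (m) : B
        (m) : B
      (p (m) (m)) : C
        (q) : C
        (q) : C
        (m) : B
      (t (q) (q) (m)) : B
    (t (p (m) (m)) (p (m) (m)) (t (q) (q) (m))) : B
    (m) : B
  (p (t (p (m) (m)) (p (m) (m)) (t (q) (q) (m))) (m)) : C
        (m) : B
        (m) : B
      (p (m) (m)) : C
        (m) : B
        (m) : B
      (p (m) (m)) : C
        (q) : C
      (u (q)) : B
    (t (p (m) (m)) (p (m) (m)) (u (q))) : B
      (q) : C
        (m) : B
        (m) : B
      (p (m) (m)) : C
        (q) : C
      (u (q)) : B
    (t (q) (p (m) (m)) (u (q))) : B
        (m) : B
        (m) : B
        (q) : C
      (w (m) (m) (q)) : B
        (q) : C
      (u (q)) : B
    (p (w (m) (m) (q)) (u (q))) : C
  (w (t (p (m) (m)) (p (m) (m)) (u (q))) (t (q) (p (m) (m)) (u (q))) (p (w (m) (m) (q)) (u (q)))) : B
(t (p (u (p (m) (m))) (u (p (m) (m)))) (p (t (p (m) (m)) (p (m) (m)) (t (q) (q) (m))) (m)) (w (t (p (m) (m)) (p (m) (m)) (u (q))) (t (q) (p (m) (m)) (u (q))) (p (w (m) (m) (q)) (u (q))))) : B

well-sorted; sort = B


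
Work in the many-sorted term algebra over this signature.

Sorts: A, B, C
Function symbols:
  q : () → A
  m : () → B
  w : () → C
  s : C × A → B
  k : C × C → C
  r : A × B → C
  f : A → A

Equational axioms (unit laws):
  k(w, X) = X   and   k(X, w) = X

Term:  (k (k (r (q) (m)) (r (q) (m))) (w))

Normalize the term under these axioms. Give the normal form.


1. (k (k (r (q) (m)) (r (q) (m))) (w))  →  (k (r (q) (m)) (r (q) (m)))

normal form = (k (r (q) (m)) (r (q) (m)))


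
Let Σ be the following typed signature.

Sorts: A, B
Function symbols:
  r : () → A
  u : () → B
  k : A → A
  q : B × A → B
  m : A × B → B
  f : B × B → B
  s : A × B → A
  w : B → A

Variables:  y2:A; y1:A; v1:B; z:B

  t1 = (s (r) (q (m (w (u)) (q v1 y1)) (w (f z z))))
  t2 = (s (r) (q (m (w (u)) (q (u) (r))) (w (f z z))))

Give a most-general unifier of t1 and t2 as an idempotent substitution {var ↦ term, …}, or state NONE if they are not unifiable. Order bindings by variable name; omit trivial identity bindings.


{v1 ↦ (u), y1 ↦ (r)}


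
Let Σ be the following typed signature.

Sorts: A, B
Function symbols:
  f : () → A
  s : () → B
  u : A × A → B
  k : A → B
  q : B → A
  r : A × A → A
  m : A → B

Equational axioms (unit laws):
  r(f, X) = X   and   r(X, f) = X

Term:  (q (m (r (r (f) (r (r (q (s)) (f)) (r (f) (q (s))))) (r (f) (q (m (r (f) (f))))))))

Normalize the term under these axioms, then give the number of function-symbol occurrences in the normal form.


1. (q (m (r (r (f) (r (r (q (s)) (f)) (r (f) (q (s))))) (r (f) (q (m (r (f) (f))))))))  →  (q (m (r (r (r (q (s)) (f)) (r (f) (q (s)))) (r (f) (q (m (r (f) (f))))))))
2. (q (m (r (r (r (q (s)) (f)) (r (f) (q (s)))) (r (f) (q (m (r (f) (f))))))))  →  (q (m (r (r (q (s)) (r (f) (q (s)))) (r (f) (q (m (r (f) (f))))))))
3. (q (m (r (r (q (s)) (r (f) (q (s)))) (r (f) (q (m (r (f) (f))))))))  →  (q (m (r (r (q (s)) (q (s))) (r (f) (q (m (r (f) (f))))))))
4. (q (m (r (r (q (s)) (q (s))) (r (f) (q (m (r (f) (f))))))))  →  (q (m (r (r (q (s)) (q (s))) (q (m (r (f) (f)))))))
5. (q (m (r (r (q (s)) (q (s))) (q (m (r (f) (f)))))))  →  (q (m (r (r (q (s)) (q (s))) (q (m (f))))))
normal form: (q (m (r (r (q (s)) (q (s))) (q (m (f))))))

size = 11


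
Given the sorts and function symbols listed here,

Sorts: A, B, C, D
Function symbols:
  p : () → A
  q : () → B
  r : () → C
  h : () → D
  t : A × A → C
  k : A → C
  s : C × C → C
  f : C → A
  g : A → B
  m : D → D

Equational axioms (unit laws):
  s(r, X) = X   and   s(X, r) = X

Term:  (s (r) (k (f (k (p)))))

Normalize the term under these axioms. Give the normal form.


1. (s (r) (k (f (k (p)))))  →  (k (f (k (p))))

normal form = (k (f (k (p))))


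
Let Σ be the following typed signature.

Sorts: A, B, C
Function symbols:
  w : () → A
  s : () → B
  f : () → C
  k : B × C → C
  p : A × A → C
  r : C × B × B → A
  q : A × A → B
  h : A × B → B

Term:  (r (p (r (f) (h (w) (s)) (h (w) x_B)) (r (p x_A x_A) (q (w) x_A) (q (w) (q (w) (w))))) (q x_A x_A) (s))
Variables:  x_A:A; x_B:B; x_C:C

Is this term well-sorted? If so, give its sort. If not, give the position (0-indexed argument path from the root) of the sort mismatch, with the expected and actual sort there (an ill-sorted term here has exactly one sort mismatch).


      (f) : C
        (w) : A
        (s) : B
      (h (w) (s)) : B
        (w) : A
        x_B : B
      (h (w) x_B) : B
    (r (f) (h (w) (s)) (h (w) x_B)) : A
        x_A : A
        x_A : A
      (p x_A x_A) : C
        (w) : A
        x_A : A
      (q (w) x_A) : B
        (w) : A
          (w) : A
          (w) : A
        (q (w) (w)) : B
      (q (w) (q (w) (w))) : ✗ arg 1 at [0, 1, 2, 1] has sort B, expected A
    x_A : A
    x_A : A
  (q x_A x_A) : B
  (s) : B

ill-sorted at position [0, 1, 2, 1]: expected A, got B


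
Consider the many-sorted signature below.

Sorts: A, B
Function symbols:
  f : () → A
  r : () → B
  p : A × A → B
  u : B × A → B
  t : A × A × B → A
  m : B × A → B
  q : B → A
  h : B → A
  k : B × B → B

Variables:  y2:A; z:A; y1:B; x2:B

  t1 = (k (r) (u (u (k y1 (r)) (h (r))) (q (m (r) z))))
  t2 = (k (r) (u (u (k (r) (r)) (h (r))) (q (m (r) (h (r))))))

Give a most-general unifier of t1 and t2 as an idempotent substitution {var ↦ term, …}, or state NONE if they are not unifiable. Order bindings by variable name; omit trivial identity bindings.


{y1 ↦ (r), z ↦ (h (r))}


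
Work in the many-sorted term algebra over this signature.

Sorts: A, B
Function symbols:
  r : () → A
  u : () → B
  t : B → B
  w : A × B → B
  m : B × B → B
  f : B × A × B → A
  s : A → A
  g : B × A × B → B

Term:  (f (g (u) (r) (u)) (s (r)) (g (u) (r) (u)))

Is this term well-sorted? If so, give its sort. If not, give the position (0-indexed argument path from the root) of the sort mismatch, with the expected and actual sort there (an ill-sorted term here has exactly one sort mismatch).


well-sorted; sort = A

    (u) : B
    (r) : A
    (u) : B
  (g (u) (r) (u)) : B
    (r) : A
  (s (r)) : A
    (u) : B
    (r) : A
    (u) : B
  (g (u) (r) (u)) : B
(f (g (u) (r) (u)) (s (r)) (g (u) (r) (u))) : A


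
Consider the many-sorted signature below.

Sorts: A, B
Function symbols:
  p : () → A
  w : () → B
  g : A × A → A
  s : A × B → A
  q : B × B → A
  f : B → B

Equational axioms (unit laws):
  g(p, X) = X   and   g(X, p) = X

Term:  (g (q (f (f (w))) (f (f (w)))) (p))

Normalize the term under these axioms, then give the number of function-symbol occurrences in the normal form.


1. (g (q (f (f (w))) (f (f (w)))) (p))  →  (q (f (f (w))) (f (f (w))))
normal form: (q (f (f (w))) (f (f (w))))

size = 7


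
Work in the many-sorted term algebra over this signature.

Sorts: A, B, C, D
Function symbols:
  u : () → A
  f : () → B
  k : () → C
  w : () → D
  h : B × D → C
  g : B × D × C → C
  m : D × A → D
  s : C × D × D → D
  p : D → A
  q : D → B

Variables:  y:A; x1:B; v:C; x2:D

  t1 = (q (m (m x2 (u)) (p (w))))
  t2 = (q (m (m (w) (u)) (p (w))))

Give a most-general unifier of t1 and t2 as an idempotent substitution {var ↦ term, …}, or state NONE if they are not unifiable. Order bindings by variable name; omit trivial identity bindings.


{x2 ↦ (w)}


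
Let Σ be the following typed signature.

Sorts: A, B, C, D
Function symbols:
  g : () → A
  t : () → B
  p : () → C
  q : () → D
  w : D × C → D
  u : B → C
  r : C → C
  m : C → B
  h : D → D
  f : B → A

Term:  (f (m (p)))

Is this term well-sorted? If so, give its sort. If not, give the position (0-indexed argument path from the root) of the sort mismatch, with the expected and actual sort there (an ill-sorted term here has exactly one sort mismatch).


    (p) : C
  (m (p)) : B
(f (m (p))) : A

well-sorted; sort = A


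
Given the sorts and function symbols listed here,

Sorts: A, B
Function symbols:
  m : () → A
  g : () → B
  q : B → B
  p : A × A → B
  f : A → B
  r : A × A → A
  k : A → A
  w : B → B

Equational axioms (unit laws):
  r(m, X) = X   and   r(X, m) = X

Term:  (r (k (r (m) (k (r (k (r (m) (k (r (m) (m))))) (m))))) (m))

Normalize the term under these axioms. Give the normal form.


normal form = (k (k (k (k (m)))))

1. (r (k (r (m) (k (r (k (r (m) (k (r (m) (m))))) (m))))) (m))  →  (k (r (m) (k (r (k (r (m) (k (r (m) (m))))) (m)))))
2. (k (r (m) (k (r (k (r (m) (k (r (m) (m))))) (m)))))  →  (k (k (r (k (r (m) (k (r (m) (m))))) (m))))
3. (k (k (r (k (r (m) (k (r (m) (m))))) (m))))  →  (k (k (k (r (m) (k (r (m) (m)))))))
4. (k (k (k (r (m) (k (r (m) (m)))))))  →  (k (k (k (k (r (m) (m))))))
5. (k (k (k (k (r (m) (m))))))  →  (k (k (k (k (m)))))


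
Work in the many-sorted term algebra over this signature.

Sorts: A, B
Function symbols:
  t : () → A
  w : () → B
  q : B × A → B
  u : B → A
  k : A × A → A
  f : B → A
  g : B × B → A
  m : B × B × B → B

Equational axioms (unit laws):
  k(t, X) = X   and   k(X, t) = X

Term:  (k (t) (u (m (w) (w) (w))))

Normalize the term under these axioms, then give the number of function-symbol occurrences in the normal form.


size = 5

1. (k (t) (u (m (w) (w) (w))))  →  (u (m (w) (w) (w)))
normal form: (u (m (w) (w) (w)))


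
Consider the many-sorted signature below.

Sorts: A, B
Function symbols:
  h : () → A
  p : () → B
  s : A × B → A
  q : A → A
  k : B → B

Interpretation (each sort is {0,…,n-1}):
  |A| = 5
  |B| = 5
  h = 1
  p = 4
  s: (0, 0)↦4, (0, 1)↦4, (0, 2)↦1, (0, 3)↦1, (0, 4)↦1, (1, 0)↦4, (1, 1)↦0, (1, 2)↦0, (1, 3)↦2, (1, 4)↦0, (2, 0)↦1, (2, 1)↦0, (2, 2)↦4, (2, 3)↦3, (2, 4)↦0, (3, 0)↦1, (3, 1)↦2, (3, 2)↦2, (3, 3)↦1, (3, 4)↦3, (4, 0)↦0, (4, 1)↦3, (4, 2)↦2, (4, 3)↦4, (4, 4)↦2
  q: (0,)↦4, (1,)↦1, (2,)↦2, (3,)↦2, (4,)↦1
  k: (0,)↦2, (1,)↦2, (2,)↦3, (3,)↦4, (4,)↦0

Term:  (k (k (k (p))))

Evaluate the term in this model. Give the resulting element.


value = 3

  p = 4
  (k (p)) = k(4,) = 0
  (k (k (p))) = k(0,) = 2
  (k (k (k (p)))) = k(2,) = 3


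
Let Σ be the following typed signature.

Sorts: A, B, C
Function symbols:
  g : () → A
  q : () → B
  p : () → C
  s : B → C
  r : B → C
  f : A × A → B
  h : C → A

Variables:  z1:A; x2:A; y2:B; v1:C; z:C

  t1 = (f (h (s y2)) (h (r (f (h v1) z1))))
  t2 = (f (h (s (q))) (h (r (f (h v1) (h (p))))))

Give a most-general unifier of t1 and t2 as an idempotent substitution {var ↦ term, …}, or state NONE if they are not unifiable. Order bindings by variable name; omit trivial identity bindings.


{y2 ↦ (q), z1 ↦ (h (p))}


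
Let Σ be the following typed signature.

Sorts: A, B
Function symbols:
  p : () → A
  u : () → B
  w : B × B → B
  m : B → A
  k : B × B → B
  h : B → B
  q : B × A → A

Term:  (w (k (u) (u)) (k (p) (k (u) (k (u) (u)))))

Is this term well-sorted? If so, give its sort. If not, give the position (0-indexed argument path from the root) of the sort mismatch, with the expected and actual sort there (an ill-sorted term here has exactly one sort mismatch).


ill-sorted at position [1, 0]: expected B, got A

    (u) : B
    (u) : B
  (k (u) (u)) : B
    (p) : A
      (u) : B
        (u) : B
        (u) : B
      (k (u) (u)) : B
    (k (u) (k (u) (u))) : B
  (k (p) (k (u) (k (u) (u)))) : ✗ arg 0 at [1, 0] has sort A, expected B


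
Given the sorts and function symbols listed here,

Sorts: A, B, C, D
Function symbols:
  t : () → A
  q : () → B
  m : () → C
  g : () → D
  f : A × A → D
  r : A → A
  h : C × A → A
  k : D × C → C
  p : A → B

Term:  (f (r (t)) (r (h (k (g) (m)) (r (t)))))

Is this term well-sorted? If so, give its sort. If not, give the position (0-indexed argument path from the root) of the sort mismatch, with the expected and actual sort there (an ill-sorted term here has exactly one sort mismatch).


    (t) : A
  (r (t)) : A
        (g) : D
        (m) : C
      (k (g) (m)) : C
        (t) : A
      (r (t)) : A
    (h (k (g) (m)) (r (t))) : A
  (r (h (k (g) (m)) (r (t)))) : A
(f (r (t)) (r (h (k (g) (m)) (r (t))))) : D

well-sorted; sort = D


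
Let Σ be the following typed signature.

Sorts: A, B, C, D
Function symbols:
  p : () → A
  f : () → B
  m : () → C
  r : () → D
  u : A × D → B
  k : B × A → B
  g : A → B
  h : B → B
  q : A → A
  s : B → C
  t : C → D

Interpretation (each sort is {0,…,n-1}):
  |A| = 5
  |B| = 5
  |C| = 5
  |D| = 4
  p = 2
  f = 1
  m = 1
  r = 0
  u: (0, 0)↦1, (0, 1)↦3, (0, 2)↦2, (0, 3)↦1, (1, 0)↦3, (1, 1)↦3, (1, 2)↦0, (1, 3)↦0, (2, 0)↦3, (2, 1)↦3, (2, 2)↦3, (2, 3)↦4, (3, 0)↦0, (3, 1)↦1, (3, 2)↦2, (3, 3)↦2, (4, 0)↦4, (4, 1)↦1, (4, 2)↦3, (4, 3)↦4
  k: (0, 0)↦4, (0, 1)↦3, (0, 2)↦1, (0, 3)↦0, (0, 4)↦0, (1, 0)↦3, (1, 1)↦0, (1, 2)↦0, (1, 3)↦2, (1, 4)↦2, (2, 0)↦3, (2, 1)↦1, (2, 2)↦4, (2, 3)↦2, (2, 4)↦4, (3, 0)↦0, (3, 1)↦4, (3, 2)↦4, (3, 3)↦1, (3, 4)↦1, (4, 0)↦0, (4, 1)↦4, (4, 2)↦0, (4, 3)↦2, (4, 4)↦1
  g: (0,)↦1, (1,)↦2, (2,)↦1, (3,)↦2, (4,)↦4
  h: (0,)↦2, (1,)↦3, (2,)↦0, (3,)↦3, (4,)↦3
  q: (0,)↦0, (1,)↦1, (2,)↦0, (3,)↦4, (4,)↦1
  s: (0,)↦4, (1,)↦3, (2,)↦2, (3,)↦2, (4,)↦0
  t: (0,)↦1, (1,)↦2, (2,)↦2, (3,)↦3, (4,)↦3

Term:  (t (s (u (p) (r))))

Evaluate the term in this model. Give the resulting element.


  p = 2
  r = 0
  (u (p) (r)) = u(2, 0) = 3
  (s (u (p) (r))) = s(3,) = 2
  (t (s (u (p) (r)))) = t(2,) = 2

value = 2


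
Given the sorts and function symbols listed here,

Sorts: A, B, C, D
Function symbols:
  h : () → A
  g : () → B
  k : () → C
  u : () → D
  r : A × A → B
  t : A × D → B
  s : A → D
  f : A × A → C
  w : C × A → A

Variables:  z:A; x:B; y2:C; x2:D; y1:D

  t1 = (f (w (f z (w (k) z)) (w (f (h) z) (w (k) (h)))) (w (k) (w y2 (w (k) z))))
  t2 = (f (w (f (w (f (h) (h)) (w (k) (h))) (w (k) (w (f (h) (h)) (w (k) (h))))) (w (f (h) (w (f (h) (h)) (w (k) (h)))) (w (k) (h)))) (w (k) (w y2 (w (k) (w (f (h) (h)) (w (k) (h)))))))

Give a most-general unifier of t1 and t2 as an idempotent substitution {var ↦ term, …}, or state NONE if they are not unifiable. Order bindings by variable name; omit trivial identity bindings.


{z ↦ (w (f (h) (h)) (w (k) (h)))}


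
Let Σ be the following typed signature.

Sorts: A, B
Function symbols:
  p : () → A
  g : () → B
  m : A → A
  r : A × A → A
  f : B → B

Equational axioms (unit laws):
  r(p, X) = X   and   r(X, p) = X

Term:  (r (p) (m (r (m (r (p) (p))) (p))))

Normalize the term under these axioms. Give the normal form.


normal form = (m (m (p)))

1. (r (p) (m (r (m (r (p) (p))) (p))))  →  (m (r (m (r (p) (p))) (p)))
2. (m (r (m (r (p) (p))) (p)))  →  (m (m (r (p) (p))))
3. (m (m (r (p) (p))))  →  (m (m (p)))


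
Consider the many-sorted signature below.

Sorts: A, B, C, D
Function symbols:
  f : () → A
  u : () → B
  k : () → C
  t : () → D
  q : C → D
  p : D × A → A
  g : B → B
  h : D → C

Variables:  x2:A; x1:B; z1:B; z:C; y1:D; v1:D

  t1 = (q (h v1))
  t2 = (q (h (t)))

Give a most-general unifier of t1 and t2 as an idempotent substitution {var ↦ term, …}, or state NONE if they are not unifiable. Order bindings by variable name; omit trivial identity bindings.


{v1 ↦ (t)}


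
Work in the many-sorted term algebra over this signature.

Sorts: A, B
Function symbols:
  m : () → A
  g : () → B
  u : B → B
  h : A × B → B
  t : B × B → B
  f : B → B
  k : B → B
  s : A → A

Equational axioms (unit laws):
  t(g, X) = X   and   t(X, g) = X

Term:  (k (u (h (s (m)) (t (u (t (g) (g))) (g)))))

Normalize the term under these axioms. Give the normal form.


1. (k (u (h (s (m)) (t (u (t (g) (g))) (g)))))  →  (k (u (h (s (m)) (u (t (g) (g))))))
2. (k (u (h (s (m)) (u (t (g) (g))))))  →  (k (u (h (s (m)) (u (g)))))

normal form = (k (u (h (s (m)) (u (g)))))


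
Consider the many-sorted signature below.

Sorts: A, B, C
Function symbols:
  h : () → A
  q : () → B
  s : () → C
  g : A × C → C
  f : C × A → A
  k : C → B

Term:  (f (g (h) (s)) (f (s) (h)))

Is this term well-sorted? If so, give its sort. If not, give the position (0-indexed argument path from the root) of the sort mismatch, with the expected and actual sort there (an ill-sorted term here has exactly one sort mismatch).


well-sorted; sort = A

    (h) : A
    (s) : C
  (g (h) (s)) : C
    (s) : C
    (h) : A
  (f (s) (h)) : A
(f (g (h) (s)) (f (s) (h))) : A


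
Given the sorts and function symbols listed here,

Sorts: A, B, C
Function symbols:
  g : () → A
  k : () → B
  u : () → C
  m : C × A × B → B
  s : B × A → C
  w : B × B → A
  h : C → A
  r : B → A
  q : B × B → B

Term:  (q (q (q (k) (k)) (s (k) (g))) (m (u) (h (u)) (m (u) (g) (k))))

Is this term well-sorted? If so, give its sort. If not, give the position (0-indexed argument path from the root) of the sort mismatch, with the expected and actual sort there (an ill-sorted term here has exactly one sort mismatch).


      (k) : B
      (k) : B
    (q (k) (k)) : B
      (k) : B
      (g) : A
    (s (k) (g)) : C
  (q (q (k) (k)) (s (k) (g))) : ✗ arg 1 at [0, 1] has sort C, expected B
    (u) : C
      (u) : C
    (h (u)) : A
      (u) : C
      (g) : A
      (k) : B
    (m (u) (g) (k)) : B
  (m (u) (h (u)) (m (u) (g) (k))) : B

ill-sorted at position [0, 1]: expected B, got C


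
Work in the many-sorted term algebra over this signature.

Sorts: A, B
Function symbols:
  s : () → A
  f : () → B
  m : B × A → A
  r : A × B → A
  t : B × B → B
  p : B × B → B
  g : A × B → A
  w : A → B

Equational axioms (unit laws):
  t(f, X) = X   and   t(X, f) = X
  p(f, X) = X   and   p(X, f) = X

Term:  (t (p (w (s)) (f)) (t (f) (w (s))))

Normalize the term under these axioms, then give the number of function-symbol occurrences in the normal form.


size = 5

1. (t (p (w (s)) (f)) (t (f) (w (s))))  →  (t (w (s)) (t (f) (w (s))))
2. (t (w (s)) (t (f) (w (s))))  →  (t (w (s)) (w (s)))
normal form: (t (w (s)) (w (s)))


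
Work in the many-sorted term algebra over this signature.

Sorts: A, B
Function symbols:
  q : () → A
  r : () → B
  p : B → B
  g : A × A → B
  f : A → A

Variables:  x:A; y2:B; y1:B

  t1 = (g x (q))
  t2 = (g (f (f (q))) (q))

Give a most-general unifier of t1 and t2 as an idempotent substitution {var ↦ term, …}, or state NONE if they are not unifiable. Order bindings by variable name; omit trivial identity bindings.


{x ↦ (f (f (q)))}


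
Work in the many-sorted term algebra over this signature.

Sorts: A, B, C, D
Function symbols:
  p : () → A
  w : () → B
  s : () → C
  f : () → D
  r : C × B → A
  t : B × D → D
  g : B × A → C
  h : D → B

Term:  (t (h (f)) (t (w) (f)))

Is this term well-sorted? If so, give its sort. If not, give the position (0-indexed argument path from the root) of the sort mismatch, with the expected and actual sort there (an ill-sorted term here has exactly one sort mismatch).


well-sorted; sort = D

    (f) : D
  (h (f)) : B
    (w) : B
    (f) : D
  (t (w) (f)) : D
(t (h (f)) (t (w) (f))) : D


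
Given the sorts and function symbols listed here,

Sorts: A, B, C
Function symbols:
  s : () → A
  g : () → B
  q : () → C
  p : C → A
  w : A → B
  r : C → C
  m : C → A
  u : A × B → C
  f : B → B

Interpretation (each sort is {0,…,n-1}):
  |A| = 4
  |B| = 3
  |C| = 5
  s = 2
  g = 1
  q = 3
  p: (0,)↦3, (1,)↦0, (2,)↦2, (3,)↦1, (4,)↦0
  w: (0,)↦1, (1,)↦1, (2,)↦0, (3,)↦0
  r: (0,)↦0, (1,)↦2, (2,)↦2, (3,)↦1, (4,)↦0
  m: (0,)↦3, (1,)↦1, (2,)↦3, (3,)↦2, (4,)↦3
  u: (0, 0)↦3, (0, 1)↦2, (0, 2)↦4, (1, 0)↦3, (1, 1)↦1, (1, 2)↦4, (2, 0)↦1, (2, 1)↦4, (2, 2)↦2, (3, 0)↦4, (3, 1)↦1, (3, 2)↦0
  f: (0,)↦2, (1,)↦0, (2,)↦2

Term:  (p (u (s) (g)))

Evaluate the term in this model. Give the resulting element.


  s = 2
  g = 1
  (u (s) (g)) = u(2, 1) = 4
  (p (u (s) (g))) = p(4,) = 0

value = 0


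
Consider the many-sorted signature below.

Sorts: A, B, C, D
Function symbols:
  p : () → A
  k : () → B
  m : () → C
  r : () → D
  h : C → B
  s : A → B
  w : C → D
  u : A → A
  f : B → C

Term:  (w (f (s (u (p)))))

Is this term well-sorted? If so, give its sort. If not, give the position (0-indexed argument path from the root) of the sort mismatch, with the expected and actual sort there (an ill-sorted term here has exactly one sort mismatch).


well-sorted; sort = D

        (p) : A
      (u (p)) : A
    (s (u (p))) : B
  (f (s (u (p)))) : C
(w (f (s (u (p))))) : D


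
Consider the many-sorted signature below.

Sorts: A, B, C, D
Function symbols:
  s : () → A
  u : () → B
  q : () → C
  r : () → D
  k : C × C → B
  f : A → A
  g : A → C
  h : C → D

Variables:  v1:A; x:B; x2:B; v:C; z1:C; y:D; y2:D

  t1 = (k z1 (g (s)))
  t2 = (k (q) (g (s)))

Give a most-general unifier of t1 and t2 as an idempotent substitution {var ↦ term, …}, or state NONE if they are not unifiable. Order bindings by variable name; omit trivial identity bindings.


{z1 ↦ (q)}


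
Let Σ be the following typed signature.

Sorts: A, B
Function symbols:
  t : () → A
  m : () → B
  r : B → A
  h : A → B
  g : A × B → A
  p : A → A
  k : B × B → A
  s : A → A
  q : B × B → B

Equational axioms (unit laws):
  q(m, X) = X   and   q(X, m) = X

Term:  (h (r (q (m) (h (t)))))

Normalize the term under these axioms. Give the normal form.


1. (h (r (q (m) (h (t)))))  →  (h (r (h (t))))

normal form = (h (r (h (t))))


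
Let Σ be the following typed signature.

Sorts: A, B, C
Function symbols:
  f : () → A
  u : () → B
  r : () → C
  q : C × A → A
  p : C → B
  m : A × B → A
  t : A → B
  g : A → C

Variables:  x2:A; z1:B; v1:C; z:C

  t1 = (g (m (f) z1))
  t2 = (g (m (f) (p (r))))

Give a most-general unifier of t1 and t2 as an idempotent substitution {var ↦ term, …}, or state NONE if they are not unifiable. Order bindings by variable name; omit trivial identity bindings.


{z1 ↦ (p (r))}


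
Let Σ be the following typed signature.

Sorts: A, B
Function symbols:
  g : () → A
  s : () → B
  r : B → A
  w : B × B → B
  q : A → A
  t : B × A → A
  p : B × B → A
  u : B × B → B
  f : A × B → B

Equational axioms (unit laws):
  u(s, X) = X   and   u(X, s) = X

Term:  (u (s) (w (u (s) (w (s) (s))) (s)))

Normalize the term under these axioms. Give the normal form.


1. (u (s) (w (u (s) (w (s) (s))) (s)))  →  (w (u (s) (w (s) (s))) (s))
2. (w (u (s) (w (s) (s))) (s))  →  (w (w (s) (s)) (s))

normal form = (w (w (s) (s)) (s))


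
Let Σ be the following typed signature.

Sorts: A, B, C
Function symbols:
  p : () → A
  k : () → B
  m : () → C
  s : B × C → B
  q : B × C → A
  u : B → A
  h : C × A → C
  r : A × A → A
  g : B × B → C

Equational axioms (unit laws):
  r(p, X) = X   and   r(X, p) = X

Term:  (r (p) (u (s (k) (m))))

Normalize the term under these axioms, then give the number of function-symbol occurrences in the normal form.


size = 4

1. (r (p) (u (s (k) (m))))  →  (u (s (k) (m)))
normal form: (u (s (k) (m)))


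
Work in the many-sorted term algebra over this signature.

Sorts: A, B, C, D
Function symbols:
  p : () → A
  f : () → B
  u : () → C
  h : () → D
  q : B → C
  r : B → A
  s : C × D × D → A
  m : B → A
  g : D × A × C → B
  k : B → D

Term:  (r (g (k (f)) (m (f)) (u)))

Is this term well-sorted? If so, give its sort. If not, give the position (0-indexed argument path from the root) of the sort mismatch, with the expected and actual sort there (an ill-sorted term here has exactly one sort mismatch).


well-sorted; sort = A

      (f) : B
    (k (f)) : D
      (f) : B
    (m (f)) : A
    (u) : C
  (g (k (f)) (m (f)) (u)) : B
(r (g (k (f)) (m (f)) (u))) : A


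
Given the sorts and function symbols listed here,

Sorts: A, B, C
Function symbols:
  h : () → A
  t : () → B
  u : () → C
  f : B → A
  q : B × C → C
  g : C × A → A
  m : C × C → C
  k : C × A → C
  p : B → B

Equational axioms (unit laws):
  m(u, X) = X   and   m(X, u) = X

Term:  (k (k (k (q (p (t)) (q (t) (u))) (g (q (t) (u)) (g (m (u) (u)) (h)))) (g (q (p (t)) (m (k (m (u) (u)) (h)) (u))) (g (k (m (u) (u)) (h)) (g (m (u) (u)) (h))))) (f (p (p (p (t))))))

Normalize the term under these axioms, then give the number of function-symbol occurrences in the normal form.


1. (k (k (k (q (p (t)) (q (t) (u))) (g (q (t) (u)) (g (m (u) (u)) (h)))) (g (q (p (t)) (m (k (m (u) (u)) (h)) (u))) (g (k (m (u) (u)) (h)) (g (m (u) (u)) (h))))) (f (p (p (p (t))))))  →  (k (k (k (q (p (t)) (q (t) (u))) (g (q (t) (u)) (g (u) (h)))) (g (q (p (t)) (m (k (m (u) (u)) (h)) (u))) (g (k (m (u) (u)) (h)) (g (m (u) (u)) (h))))) (f (p (p (p (t))))))
2. (k (k (k (q (p (t)) (q (t) (u))) (g (q (t) (u)) (g (u) (h)))) (g (q (p (t)) (m (k (m (u) (u)) (h)) (u))) (g (k (m (u) (u)) (h)) (g (m (u) (u)) (h))))) (f (p (p (p (t))))))  →  (k (k (k (q (p (t)) (q (t) (u))) (g (q (t) (u)) (g (u) (h)))) (g (q (p (t)) (k (m (u) (u)) (h))) (g (k (m (u) (u)) (h)) (g (m (u) (u)) (h))))) (f (p (p (p (t))))))
3. (k (k (k (q (p (t)) (q (t) (u))) (g (q (t) (u)) (g (u) (h)))) (g (q (p (t)) (k (m (u) (u)) (h))) (g (k (m (u) (u)) (h)) (g (m (u) (u)) (h))))) (f (p (p (p (t))))))  →  (k (k (k (q (p (t)) (q (t) (u))) (g (q (t) (u)) (g (u) (h)))) (g (q (p (t)) (k (u) (h))) (g (k (m (u) (u)) (h)) (g (m (u) (u)) (h))))) (f (p (p (p (t))))))
4. (k (k (k (q (p (t)) (q (t) (u))) (g (q (t) (u)) (g (u) (h)))) (g (q (p (t)) (k (u) (h))) (g (k (m (u) (u)) (h)) (g (m (u) (u)) (h))))) (f (p (p (p (t))))))  →  (k (k (k (q (p (t)) (q (t) (u))) (g (q (t) (u)) (g (u) (h)))) (g (q (p (t)) (k (u) (h))) (g (k (u) (h)) (g (m (u) (u)) (h))))) (f (p (p (p (t))))))
5. (k (k (k (q (p (t)) (q (t) (u))) (g (q (t) (u)) (g (u) (h)))) (g (q (p (t)) (k (u) (h))) (g (k (u) (h)) (g (m (u) (u)) (h))))) (f (p (p (p (t))))))  →  (k (k (k (q (p (t)) (q (t) (u))) (g (q (t) (u)) (g (u) (h)))) (g (q (p (t)) (k (u) (h))) (g (k (u) (h)) (g (u) (h))))) (f (p (p (p (t))))))
normal form: (k (k (k (q (p (t)) (q (t) (u))) (g (q (t) (u)) (g (u) (h)))) (g (q (p (t)) (k (u) (h))) (g (k (u) (h)) (g (u) (h))))) (f (p (p (p (t))))))

size = 35


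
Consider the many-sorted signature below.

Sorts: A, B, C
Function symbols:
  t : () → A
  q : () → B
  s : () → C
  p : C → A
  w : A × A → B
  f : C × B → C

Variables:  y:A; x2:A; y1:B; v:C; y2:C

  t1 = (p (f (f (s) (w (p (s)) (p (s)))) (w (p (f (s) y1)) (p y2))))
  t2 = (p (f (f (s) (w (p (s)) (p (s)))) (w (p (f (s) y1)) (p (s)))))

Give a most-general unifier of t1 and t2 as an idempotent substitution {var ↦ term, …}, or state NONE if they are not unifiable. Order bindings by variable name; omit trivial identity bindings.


{y2 ↦ (s)}


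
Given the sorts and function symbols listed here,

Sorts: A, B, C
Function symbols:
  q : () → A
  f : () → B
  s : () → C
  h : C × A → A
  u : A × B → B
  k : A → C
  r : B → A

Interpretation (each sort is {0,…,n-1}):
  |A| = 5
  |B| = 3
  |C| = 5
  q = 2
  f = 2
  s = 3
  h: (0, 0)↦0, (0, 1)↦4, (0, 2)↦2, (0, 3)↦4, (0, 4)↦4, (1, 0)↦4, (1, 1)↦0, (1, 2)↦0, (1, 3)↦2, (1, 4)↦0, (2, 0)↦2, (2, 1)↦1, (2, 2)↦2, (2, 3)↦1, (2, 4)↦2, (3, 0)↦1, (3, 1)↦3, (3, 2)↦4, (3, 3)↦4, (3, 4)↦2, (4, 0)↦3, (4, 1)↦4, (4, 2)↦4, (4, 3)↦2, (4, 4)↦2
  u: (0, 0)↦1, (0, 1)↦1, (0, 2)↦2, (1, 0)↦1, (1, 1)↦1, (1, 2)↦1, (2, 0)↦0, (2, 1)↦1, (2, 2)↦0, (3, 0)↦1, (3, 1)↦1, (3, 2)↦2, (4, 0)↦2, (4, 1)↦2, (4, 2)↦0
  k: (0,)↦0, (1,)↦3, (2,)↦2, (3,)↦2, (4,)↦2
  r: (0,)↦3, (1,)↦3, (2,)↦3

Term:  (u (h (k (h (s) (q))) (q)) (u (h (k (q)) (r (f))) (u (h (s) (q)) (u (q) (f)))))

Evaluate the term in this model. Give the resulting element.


value = 1

  s = 3
  q = 2
  (h (s) (q)) = h(3, 2) = 4
  (k (h (s) (q))) = k(4,) = 2
  q = 2
  (h (k (h (s) (q))) (q)) = h(2, 2) = 2
  q = 2
  (k (q)) = k(2,) = 2
  f = 2
  (r (f)) = r(2,) = 3
  (h (k (q)) (r (f))) = h(2, 3) = 1
  s = 3
  q = 2
  (h (s) (q)) = h(3, 2) = 4
  q = 2
  f = 2
  (u (q) (f)) = u(2, 2) = 0
  (u (h (s) (q)) (u (q) (f))) = u(4, 0) = 2
  (u (h (k (q)) (r (f))) (u (h (s) (q)) (u (q) (f)))) = u(1, 2) = 1
  (u (h (k (h (s) (q))) (q)) (u (h (k (q)) (r (f))) (u (h (s) (q)) (u (q) (f))))) = u(2, 1) = 1


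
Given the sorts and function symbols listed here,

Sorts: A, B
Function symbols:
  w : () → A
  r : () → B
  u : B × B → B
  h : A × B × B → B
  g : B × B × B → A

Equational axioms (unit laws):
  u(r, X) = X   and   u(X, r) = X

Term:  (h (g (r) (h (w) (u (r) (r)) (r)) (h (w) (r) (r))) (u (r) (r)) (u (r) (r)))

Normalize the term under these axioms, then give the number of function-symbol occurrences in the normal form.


size = 13

1. (h (g (r) (h (w) (u (r) (r)) (r)) (h (w) (r) (r))) (u (r) (r)) (u (r) (r)))  →  (h (g (r) (h (w) (r) (r)) (h (w) (r) (r))) (u (r) (r)) (u (r) (r)))
2. (h (g (r) (h (w) (r) (r)) (h (w) (r) (r))) (u (r) (r)) (u (r) (r)))  →  (h (g (r) (h (w) (r) (r)) (h (w) (r) (r))) (r) (u (r) (r)))
3. (h (g (r) (h (w) (r) (r)) (h (w) (r) (r))) (r) (u (r) (r)))  →  (h (g (r) (h (w) (r) (r)) (h (w) (r) (r))) (r) (r))
normal form: (h (g (r) (h (w) (r) (r)) (h (w) (r) (r))) (r) (r))


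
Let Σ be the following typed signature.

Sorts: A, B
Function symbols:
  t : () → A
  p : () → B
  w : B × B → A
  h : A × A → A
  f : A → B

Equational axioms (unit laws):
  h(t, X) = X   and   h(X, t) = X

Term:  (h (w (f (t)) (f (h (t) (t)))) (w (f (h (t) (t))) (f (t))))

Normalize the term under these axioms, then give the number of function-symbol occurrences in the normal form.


size = 11

1. (h (w (f (t)) (f (h (t) (t)))) (w (f (h (t) (t))) (f (t))))  →  (h (w (f (t)) (f (t))) (w (f (h (t) (t))) (f (t))))
2. (h (w (f (t)) (f (t))) (w (f (h (t) (t))) (f (t))))  →  (h (w (f (t)) (f (t))) (w (f (t)) (f (t))))
normal form: (h (w (f (t)) (f (t))) (w (f (t)) (f (t))))


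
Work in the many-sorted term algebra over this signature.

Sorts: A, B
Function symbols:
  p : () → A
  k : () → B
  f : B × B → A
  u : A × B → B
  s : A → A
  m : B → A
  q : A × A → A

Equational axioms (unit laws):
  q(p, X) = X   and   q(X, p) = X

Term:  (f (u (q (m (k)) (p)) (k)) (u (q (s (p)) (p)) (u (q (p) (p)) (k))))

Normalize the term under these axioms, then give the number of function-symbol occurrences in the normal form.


size = 11

1. (f (u (q (m (k)) (p)) (k)) (u (q (s (p)) (p)) (u (q (p) (p)) (k))))  →  (f (u (m (k)) (k)) (u (q (s (p)) (p)) (u (q (p) (p)) (k))))
2. (f (u (m (k)) (k)) (u (q (s (p)) (p)) (u (q (p) (p)) (k))))  →  (f (u (m (k)) (k)) (u (s (p)) (u (q (p) (p)) (k))))
3. (f (u (m (k)) (k)) (u (s (p)) (u (q (p) (p)) (k))))  →  (f (u (m (k)) (k)) (u (s (p)) (u (p) (k))))
normal form: (f (u (m (k)) (k)) (u (s (p)) (u (p) (k))))


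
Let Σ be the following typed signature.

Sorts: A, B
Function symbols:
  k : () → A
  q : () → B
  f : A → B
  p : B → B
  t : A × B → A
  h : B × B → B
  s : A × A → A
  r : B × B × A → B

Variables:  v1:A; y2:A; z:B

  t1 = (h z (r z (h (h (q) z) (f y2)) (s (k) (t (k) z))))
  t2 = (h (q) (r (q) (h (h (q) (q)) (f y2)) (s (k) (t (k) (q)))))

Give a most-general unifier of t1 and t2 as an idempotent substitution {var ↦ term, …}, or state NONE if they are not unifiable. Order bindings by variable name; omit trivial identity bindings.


{z ↦ (q)}


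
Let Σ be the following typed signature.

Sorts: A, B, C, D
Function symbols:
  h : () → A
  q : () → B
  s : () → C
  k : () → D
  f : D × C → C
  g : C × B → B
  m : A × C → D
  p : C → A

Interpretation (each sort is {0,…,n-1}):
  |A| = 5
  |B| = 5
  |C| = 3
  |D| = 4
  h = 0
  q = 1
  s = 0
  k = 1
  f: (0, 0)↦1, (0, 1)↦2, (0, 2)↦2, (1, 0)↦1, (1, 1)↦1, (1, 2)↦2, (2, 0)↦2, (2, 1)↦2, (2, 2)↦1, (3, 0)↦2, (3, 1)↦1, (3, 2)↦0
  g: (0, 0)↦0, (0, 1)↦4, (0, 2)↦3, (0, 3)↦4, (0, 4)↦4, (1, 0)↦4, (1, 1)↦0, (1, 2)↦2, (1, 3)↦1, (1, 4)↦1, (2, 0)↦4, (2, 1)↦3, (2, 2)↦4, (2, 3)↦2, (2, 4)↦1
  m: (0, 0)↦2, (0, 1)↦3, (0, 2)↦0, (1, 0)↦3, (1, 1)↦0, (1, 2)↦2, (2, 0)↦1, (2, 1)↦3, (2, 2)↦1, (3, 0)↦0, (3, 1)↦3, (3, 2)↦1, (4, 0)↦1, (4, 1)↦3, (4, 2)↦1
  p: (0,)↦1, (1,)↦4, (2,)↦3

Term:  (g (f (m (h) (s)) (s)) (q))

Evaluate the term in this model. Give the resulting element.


value = 3

  h = 0
  s = 0
  (m (h) (s)) = m(0, 0) = 2
  s = 0
  (f (m (h) (s)) (s)) = f(2, 0) = 2
  q = 1
  (g (f (m (h) (s)) (s)) (q)) = g(2, 1) = 3


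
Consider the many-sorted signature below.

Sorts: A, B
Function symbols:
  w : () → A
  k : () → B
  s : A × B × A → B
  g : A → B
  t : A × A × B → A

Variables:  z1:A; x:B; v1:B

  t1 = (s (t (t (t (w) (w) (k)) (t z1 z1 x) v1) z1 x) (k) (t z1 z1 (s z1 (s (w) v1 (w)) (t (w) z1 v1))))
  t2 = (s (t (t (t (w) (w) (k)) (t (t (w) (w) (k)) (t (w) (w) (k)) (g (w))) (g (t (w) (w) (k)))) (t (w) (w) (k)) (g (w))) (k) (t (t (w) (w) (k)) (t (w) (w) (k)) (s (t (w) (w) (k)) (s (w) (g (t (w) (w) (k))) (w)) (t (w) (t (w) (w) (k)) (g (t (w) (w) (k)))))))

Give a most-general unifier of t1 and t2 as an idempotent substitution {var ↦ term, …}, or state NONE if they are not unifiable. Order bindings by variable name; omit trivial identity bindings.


{v1 ↦ (g (t (w) (w) (k))), x ↦ (g (w)), z1 ↦ (t (w) (w) (k))}


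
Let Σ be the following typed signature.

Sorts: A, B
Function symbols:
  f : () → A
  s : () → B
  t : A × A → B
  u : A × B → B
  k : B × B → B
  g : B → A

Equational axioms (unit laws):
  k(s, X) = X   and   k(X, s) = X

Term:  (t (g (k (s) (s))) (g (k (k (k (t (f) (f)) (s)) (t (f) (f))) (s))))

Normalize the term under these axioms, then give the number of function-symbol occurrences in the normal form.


size = 11

1. (t (g (k (s) (s))) (g (k (k (k (t (f) (f)) (s)) (t (f) (f))) (s))))  →  (t (g (s)) (g (k (k (k (t (f) (f)) (s)) (t (f) (f))) (s))))
2. (t (g (s)) (g (k (k (k (t (f) (f)) (s)) (t (f) (f))) (s))))  →  (t (g (s)) (g (k (k (t (f) (f)) (s)) (t (f) (f)))))
3. (t (g (s)) (g (k (k (t (f) (f)) (s)) (t (f) (f)))))  →  (t (g (s)) (g (k (t (f) (f)) (t (f) (f)))))
normal form: (t (g (s)) (g (k (t (f) (f)) (t (f) (f)))))


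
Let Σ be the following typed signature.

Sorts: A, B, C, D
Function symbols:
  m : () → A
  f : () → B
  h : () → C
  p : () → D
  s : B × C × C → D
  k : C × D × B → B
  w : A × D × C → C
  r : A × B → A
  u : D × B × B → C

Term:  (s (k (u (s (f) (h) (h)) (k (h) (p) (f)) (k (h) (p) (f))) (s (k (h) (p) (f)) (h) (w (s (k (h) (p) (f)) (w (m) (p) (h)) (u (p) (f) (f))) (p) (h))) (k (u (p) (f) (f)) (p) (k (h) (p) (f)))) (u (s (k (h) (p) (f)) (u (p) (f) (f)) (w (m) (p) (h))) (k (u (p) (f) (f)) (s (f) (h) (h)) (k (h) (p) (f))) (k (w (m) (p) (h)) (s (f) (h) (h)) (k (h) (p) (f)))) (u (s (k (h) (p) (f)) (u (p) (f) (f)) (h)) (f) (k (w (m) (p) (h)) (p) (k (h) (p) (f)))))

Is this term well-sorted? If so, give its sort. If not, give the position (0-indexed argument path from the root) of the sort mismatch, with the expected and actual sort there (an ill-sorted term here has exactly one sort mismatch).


        (f) : B
        (h) : C
        (h) : C
      (s (f) (h) (h)) : D
        (h) : C
        (p) : D
        (f) : B
      (k (h) (p) (f)) : B
        (h) : C
        (p) : D
        (f) : B
      (k (h) (p) (f)) : B
    (u (s (f) (h) (h)) (k (h) (p) (f)) (k (h) (p) (f))) : C
        (h) : C
        (p) : D
        (f) : B
      (k (h) (p) (f)) : B
      (h) : C
            (h) : C
            (p) : D
            (f) : B
          (k (h) (p) (f)) : B
            (m) : A
            (p) : D
            (h) : C
          (w (m) (p) (h)) : C
            (p) : D
            (f) : B
            (f) : B
          (u (p) (f) (f)) : C
        (s (k (h) (p) (f)) (w (m) (p) (h)) (u (p) (f) (f))) : D
        (p) : D
        (h) : C
      (w (s (k (h) (p) (f)) (w (m) (p) (h)) (u (p) (f) (f))) (p) (h)) : ✗ arg 0 at [0, 1, 2, 0] has sort D, expected A
        (p) : D
        (f) : B
        (f) : B
      (u (p) (f) (f)) : C
      (p) : D
        (h) : C
        (p) : D
        (f) : B
      (k (h) (p) (f)) : B
    (k (u (p) (f) (f)) (p) (k (h) (p) (f))) : B
        (h) : C
        (p) : D
        (f) : B
      (k (h) (p) (f)) : B
        (p) : D
        (f) : B
        (f) : B
      (u (p) (f) (f)) : C
        (m) : A
        (p) : D
        (h) : C
      (w (m) (p) (h)) : C
    (s (k (h) (p) (f)) (u (p) (f) (f)) (w (m) (p) (h))) : D
        (p) : D
        (f) : B
        (f) : B
      (u (p) (f) (f)) : C
        (f) : B
        (h) : C
        (h) : C
      (s (f) (h) (h)) : D
        (h) : C
        (p) : D
        (f) : B
      (k (h) (p) (f)) : B
    (k (u (p) (f) (f)) (s (f) (h) (h)) (k (h) (p) (f))) : B
        (m) : A
        (p) : D
        (h) : C
      (w (m) (p) (h)) : C
        (f) : B
        (h) : C
        (h) : C
      (s (f) (h) (h)) : D
        (h) : C
        (p) : D
        (f) : B
      (k (h) (p) (f)) : B
    (k (w (m) (p) (h)) (s (f) (h) (h)) (k (h) (p) (f))) : B
  (u (s (k (h) (p) (f)) (u (p) (f) (f)) (w (m) (p) (h))) (k (u (p) (f) (f)) (s (f) (h) (h)) (k (h) (p) (f))) (k (w (m) (p) (h)) (s (f) (h) (h)) (k (h) (p) (f)))) : C
        (h) : C
        (p) : D
        (f) : B
      (k (h) (p) (f)) : B
        (p) : D
        (f) : B
        (f) : B
      (u (p) (f) (f)) : C
      (h) : C
    (s (k (h) (p) (f)) (u (p) (f) (f)) (h)) : D
    (f) : B
        (m) : A
        (p) : D
        (h) : C
      (w (m) (p) (h)) : C
      (p) : D
        (h) : C
        (p) : D
        (f) : B
      (k (h) (p) (f)) : B
    (k (w (m) (p) (h)) (p) (k (h) (p) (f))) : B
  (u (s (k (h) (p) (f)) (u (p) (f) (f)) (h)) (f) (k (w (m) (p) (h)) (p) (k (h) (p) (f)))) : C

ill-sorted at position [0, 1, 2, 0]: expected A, got D
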